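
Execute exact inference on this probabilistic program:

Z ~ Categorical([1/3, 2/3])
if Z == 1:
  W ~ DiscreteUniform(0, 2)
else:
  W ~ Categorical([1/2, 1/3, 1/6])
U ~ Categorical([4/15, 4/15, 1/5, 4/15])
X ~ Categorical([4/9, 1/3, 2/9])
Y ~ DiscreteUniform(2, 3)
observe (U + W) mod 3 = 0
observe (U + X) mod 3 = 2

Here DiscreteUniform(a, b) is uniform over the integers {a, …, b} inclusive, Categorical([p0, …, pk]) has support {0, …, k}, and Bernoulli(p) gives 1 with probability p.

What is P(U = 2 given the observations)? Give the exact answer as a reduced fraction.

Enumerate traces; 16 have nonzero weight after conditioning:
  (Z=0, W=0, U=0, X=2, Y=2) weight 2/405
  (Z=0, W=0, U=0, X=2, Y=3) weight 2/405
  (Z=0, W=0, U=3, X=2, Y=2) weight 2/405
  (Z=0, W=0, U=3, X=2, Y=3) weight 2/405
  (Z=0, W=1, U=2, X=0, Y=2) weight 2/405
  (Z=0, W=1, U=2, X=0, Y=3) weight 2/405
  (Z=0, W=2, U=1, X=1, Y=2) weight 1/405
  (Z=0, W=2, U=1, X=1, Y=3) weight 1/405
  … 8 more
Group by U:
  weight(U=0) = 28/1215
  weight(U=1) = 2/81
  weight(U=2) = 4/135
  weight(U=3) = 28/1215
Total weight = 28/1215 + 2/81 + 4/135 + 28/1215 = 122/1215
P(U=0 | obs) = 28/1215 / 122/1215 = 14/61
P(U=1 | obs) = 2/81 / 122/1215 = 15/61
P(U=2 | obs) = 4/135 / 122/1215 = 18/61
P(U=3 | obs) = 28/1215 / 122/1215 = 14/61

P(U = 2 | obs) = 18/61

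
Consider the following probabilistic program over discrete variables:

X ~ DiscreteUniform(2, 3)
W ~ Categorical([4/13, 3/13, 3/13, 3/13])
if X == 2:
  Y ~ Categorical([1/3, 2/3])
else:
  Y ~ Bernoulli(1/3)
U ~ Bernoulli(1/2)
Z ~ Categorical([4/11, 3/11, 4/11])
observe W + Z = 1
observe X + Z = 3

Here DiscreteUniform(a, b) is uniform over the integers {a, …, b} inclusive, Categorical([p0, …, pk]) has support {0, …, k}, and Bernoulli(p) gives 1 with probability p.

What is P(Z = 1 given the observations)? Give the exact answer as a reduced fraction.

P(Z = 1 | obs) = 1/2

Enumerate traces; 8 have nonzero weight after conditioning:
  (X=2, W=0, Y=0, U=0, Z=1) weight 1/143
  (X=2, W=0, Y=0, U=1, Z=1) weight 1/143
  (X=2, W=0, Y=1, U=0, Z=1) weight 2/143
  (X=2, W=0, Y=1, U=1, Z=1) weight 2/143
  (X=3, W=1, Y=0, U=0, Z=0) weight 2/143
  (X=3, W=1, Y=0, U=1, Z=0) weight 2/143
  (X=3, W=1, Y=1, U=0, Z=0) weight 1/143
  (X=3, W=1, Y=1, U=1, Z=0) weight 1/143
Group by Z:
  weight(Z=0) = 6/143
  weight(Z=1) = 6/143
Total weight = 6/143 + 6/143 = 12/143
P(Z=0 | obs) = 6/143 / 12/143 = 1/2
P(Z=1 | obs) = 6/143 / 12/143 = 1/2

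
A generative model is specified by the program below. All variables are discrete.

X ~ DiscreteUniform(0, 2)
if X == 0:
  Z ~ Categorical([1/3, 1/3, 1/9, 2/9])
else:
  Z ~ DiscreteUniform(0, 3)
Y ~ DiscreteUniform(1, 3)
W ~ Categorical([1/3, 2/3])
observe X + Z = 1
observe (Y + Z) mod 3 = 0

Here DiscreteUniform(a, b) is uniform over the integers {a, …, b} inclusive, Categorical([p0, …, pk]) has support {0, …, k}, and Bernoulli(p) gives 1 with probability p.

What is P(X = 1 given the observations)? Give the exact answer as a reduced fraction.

P(X = 1 | obs) = 3/7

Enumerate traces; 4 have nonzero weight after conditioning:
  (X=0, Z=1, Y=2, W=0) weight 1/81
  (X=0, Z=1, Y=2, W=1) weight 2/81
  (X=1, Z=0, Y=3, W=0) weight 1/108
  (X=1, Z=0, Y=3, W=1) weight 1/54
Group by X:
  weight(X=0) = 1/27
  weight(X=1) = 1/36
Total weight = 1/27 + 1/36 = 7/108
P(X=0 | obs) = 1/27 / 7/108 = 4/7
P(X=1 | obs) = 1/36 / 7/108 = 3/7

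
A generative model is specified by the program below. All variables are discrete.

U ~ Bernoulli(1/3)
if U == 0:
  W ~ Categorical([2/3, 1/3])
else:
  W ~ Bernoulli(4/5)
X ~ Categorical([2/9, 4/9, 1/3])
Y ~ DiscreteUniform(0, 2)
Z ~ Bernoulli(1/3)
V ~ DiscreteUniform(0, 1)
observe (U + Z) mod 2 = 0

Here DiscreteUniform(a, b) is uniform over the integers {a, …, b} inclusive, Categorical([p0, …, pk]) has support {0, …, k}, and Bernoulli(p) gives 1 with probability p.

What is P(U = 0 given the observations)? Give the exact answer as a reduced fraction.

Enumerate traces; 72 have nonzero weight after conditioning:
  (U=0, W=0, X=0, Y=0, Z=0, V=0) weight 8/729
  (U=0, W=0, X=0, Y=0, Z=0, V=1) weight 8/729
  (U=0, W=0, X=0, Y=1, Z=0, V=0) weight 8/729
  (U=0, W=0, X=0, Y=1, Z=0, V=1) weight 8/729
  (U=0, W=0, X=0, Y=2, Z=0, V=0) weight 8/729
  (U=0, W=0, X=0, Y=2, Z=0, V=1) weight 8/729
  (U=0, W=0, X=1, Y=0, Z=0, V=0) weight 16/729
  (U=0, W=0, X=1, Y=0, Z=0, V=1) weight 16/729
  (U=1, W=0, X=0, Y=0, Z=1, V=0) weight 1/1215
  … 63 more
Group by U:
  weight(U=0) = 4/9
  weight(U=1) = 1/9
Total weight = 4/9 + 1/9 = 5/9
P(U=0 | obs) = 4/9 / 5/9 = 4/5
P(U=1 | obs) = 1/9 / 5/9 = 1/5

P(U = 0 | obs) = 4/5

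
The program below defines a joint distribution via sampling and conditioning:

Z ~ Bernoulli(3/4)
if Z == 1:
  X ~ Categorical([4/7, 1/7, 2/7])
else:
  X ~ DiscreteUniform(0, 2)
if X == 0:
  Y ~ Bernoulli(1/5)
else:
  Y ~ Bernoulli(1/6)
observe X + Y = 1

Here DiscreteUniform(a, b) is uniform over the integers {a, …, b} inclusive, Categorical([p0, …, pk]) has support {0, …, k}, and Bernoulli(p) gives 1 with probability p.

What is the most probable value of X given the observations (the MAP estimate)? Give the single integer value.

argmax_v P(X = v | obs) = 1

Enumerate traces; 4 have nonzero weight after conditioning:
  (Z=0, X=0, Y=1) weight 1/60
  (Z=0, X=1, Y=0) weight 5/72
  (Z=1, X=0, Y=1) weight 3/35
  (Z=1, X=1, Y=0) weight 5/56
Group by X:
  weight(X=0) = 43/420
  weight(X=1) = 10/63
Total weight = 43/420 + 10/63 = 47/180
P(X=0 | obs) = 43/420 / 47/180 = 129/329
P(X=1 | obs) = 10/63 / 47/180 = 200/329
argmax = 1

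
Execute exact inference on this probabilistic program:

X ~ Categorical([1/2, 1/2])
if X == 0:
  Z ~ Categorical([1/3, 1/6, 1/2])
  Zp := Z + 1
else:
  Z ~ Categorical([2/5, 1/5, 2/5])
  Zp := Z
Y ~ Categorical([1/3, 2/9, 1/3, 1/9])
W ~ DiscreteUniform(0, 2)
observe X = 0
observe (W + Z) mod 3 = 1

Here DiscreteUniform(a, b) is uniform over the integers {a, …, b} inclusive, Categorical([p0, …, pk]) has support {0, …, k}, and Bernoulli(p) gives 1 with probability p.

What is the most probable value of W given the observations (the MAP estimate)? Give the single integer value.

argmax_v P(W = v | obs) = 2

Enumerate traces; 12 have nonzero weight after conditioning:
  (X=0, Z=0, Y=0, W=1) weight 1/54
  (X=0, Z=0, Y=1, W=1) weight 1/81
  (X=0, Z=0, Y=2, W=1) weight 1/54
  (X=0, Z=0, Y=3, W=1) weight 1/162
  (X=0, Z=1, Y=0, W=0) weight 1/108
  (X=0, Z=1, Y=1, W=0) weight 1/162
  (X=0, Z=1, Y=2, W=0) weight 1/108
  (X=0, Z=1, Y=3, W=0) weight 1/324
  (X=0, Z=2, Y=0, W=2) weight 1/36
  … 3 more
Group by W:
  weight(W=0) = 1/36
  weight(W=1) = 1/18
  weight(W=2) = 1/12
Total weight = 1/36 + 1/18 + 1/12 = 1/6
P(W=0 | obs) = 1/36 / 1/6 = 1/6
P(W=1 | obs) = 1/18 / 1/6 = 1/3
P(W=2 | obs) = 1/12 / 1/6 = 1/2
argmax = 2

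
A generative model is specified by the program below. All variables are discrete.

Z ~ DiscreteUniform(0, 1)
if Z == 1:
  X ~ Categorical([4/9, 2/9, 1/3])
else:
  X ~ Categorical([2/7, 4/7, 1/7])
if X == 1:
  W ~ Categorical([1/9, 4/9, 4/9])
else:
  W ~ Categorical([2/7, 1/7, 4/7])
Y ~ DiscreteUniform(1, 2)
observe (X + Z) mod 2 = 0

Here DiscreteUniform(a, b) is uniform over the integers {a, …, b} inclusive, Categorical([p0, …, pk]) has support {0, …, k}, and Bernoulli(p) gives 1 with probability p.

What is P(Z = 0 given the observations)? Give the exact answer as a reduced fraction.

P(Z = 0 | obs) = 27/41

Enumerate traces; 18 have nonzero weight after conditioning:
  (Z=0, X=0, W=0, Y=1) weight 1/49
  (Z=0, X=0, W=0, Y=2) weight 1/49
  (Z=0, X=0, W=1, Y=1) weight 1/98
  (Z=0, X=0, W=1, Y=2) weight 1/98
  (Z=0, X=0, W=2, Y=1) weight 2/49
  (Z=0, X=0, W=2, Y=2) weight 2/49
  (Z=0, X=2, W=0, Y=1) weight 1/98
  (Z=0, X=2, W=0, Y=2) weight 1/98
  (Z=1, X=1, W=0, Y=1) weight 1/162
  … 9 more
Group by Z:
  weight(Z=0) = 3/14
  weight(Z=1) = 1/9
Total weight = 3/14 + 1/9 = 41/126
P(Z=0 | obs) = 3/14 / 41/126 = 27/41
P(Z=1 | obs) = 1/9 / 41/126 = 14/41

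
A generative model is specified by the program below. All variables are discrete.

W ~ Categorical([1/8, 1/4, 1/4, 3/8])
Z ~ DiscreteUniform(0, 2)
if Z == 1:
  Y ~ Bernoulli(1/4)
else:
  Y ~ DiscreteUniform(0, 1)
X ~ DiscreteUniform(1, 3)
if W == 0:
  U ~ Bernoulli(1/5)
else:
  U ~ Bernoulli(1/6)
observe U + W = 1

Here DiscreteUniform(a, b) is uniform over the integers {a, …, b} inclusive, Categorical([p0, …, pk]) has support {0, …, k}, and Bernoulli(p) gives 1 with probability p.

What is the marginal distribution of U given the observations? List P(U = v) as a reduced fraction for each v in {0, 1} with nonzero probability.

Enumerate traces; 36 have nonzero weight after conditioning:
  (W=0, Z=0, Y=0, X=1, U=1) weight 1/720
  (W=0, Z=0, Y=0, X=2, U=1) weight 1/720
  (W=0, Z=0, Y=0, X=3, U=1) weight 1/720
  (W=0, Z=0, Y=1, X=1, U=1) weight 1/720
  (W=0, Z=0, Y=1, X=2, U=1) weight 1/720
  (W=0, Z=0, Y=1, X=3, U=1) weight 1/720
  (W=0, Z=1, Y=0, X=1, U=1) weight 1/480
  (W=0, Z=1, Y=0, X=2, U=1) weight 1/480
  (W=1, Z=0, Y=0, X=1, U=0) weight 5/432
  … 27 more
Group by U:
  weight(U=0) = 5/24
  weight(U=1) = 1/40
Total weight = 5/24 + 1/40 = 7/30
P(U=0 | obs) = 5/24 / 7/30 = 25/28
P(U=1 | obs) = 1/40 / 7/30 = 3/28

P(U=0) = 25/28, P(U=1) = 3/28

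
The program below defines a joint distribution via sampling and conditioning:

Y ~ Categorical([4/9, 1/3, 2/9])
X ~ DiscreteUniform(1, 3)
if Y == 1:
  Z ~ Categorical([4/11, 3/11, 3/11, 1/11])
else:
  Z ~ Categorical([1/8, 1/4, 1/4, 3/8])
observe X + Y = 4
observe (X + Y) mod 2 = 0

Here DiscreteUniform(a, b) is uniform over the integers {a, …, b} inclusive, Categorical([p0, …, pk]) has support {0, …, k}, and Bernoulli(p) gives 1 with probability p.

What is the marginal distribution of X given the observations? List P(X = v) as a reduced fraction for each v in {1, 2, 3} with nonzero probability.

P(X=2) = 2/5, P(X=3) = 3/5

Enumerate traces; 8 have nonzero weight after conditioning:
  (Y=1, X=3, Z=0) weight 4/99
  (Y=1, X=3, Z=1) weight 1/33
  (Y=1, X=3, Z=2) weight 1/33
  (Y=1, X=3, Z=3) weight 1/99
  (Y=2, X=2, Z=0) weight 1/108
  (Y=2, X=2, Z=1) weight 1/54
  (Y=2, X=2, Z=2) weight 1/54
  (Y=2, X=2, Z=3) weight 1/36
Group by X:
  weight(X=2) = 2/27
  weight(X=3) = 1/9
Total weight = 2/27 + 1/9 = 5/27
P(X=2 | obs) = 2/27 / 5/27 = 2/5
P(X=3 | obs) = 1/9 / 5/27 = 3/5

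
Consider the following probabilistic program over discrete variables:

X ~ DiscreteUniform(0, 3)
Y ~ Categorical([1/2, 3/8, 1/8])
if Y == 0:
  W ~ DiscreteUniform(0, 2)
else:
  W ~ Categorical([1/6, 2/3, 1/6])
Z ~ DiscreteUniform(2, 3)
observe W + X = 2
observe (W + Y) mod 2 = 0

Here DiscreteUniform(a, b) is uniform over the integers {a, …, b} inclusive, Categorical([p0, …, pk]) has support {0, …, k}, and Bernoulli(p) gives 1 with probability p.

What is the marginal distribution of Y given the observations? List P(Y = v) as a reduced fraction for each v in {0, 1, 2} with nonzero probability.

P(Y=0) = 8/15, P(Y=1) = 2/5, P(Y=2) = 1/15

Enumerate traces; 10 have nonzero weight after conditioning:
  (X=0, Y=0, W=2, Z=2) weight 1/48
  (X=0, Y=0, W=2, Z=3) weight 1/48
  (X=0, Y=2, W=2, Z=2) weight 1/384
  (X=0, Y=2, W=2, Z=3) weight 1/384
  (X=1, Y=1, W=1, Z=2) weight 1/32
  (X=1, Y=1, W=1, Z=3) weight 1/32
  (X=2, Y=0, W=0, Z=2) weight 1/48
  (X=2, Y=0, W=0, Z=3) weight 1/48
  … 2 more
Group by Y:
  weight(Y=0) = 1/12
  weight(Y=1) = 1/16
  weight(Y=2) = 1/96
Total weight = 1/12 + 1/16 + 1/96 = 5/32
P(Y=0 | obs) = 1/12 / 5/32 = 8/15
P(Y=1 | obs) = 1/16 / 5/32 = 2/5
P(Y=2 | obs) = 1/96 / 5/32 = 1/15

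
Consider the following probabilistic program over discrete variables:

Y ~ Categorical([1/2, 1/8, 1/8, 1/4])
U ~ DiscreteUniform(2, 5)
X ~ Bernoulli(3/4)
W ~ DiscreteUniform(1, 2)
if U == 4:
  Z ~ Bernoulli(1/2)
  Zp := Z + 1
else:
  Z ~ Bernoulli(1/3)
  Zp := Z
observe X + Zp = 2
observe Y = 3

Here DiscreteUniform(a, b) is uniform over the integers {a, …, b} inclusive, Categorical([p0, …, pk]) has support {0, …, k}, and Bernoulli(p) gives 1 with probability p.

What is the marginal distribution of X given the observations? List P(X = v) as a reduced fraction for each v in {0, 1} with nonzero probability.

P(X=0) = 1/10, P(X=1) = 9/10

Enumerate traces; 10 have nonzero weight after conditioning:
  (Y=3, U=2, X=1, W=1, Z=1) weight 1/128
  (Y=3, U=2, X=1, W=2, Z=1) weight 1/128
  (Y=3, U=3, X=1, W=1, Z=1) weight 1/128
  (Y=3, U=3, X=1, W=2, Z=1) weight 1/128
  (Y=3, U=4, X=0, W=1, Z=1) weight 1/256
  (Y=3, U=4, X=0, W=2, Z=1) weight 1/256
  (Y=3, U=4, X=1, W=1, Z=0) weight 3/256
  (Y=3, U=4, X=1, W=2, Z=0) weight 3/256
  … 2 more
Group by X:
  weight(X=0) = 1/128
  weight(X=1) = 9/128
Total weight = 1/128 + 9/128 = 5/64
P(X=0 | obs) = 1/128 / 5/64 = 1/10
P(X=1 | obs) = 9/128 / 5/64 = 9/10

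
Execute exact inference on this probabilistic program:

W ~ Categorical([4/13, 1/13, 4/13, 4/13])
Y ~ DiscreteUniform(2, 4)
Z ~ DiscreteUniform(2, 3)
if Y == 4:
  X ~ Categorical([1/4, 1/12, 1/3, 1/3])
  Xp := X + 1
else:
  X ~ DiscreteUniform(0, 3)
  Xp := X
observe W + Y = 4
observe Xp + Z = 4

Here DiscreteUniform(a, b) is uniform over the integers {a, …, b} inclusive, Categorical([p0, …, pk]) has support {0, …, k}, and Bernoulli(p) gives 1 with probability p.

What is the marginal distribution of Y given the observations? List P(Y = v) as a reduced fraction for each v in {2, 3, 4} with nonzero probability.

Enumerate traces; 6 have nonzero weight after conditioning:
  (W=0, Y=4, Z=2, X=1) weight 1/234
  (W=0, Y=4, Z=3, X=0) weight 1/78
  (W=1, Y=3, Z=2, X=2) weight 1/312
  (W=1, Y=3, Z=3, X=1) weight 1/312
  (W=2, Y=2, Z=2, X=2) weight 1/78
  (W=2, Y=2, Z=3, X=1) weight 1/78
Group by Y:
  weight(Y=2) = 1/39
  weight(Y=3) = 1/156
  weight(Y=4) = 2/117
Total weight = 1/39 + 1/156 + 2/117 = 23/468
P(Y=2 | obs) = 1/39 / 23/468 = 12/23
P(Y=3 | obs) = 1/156 / 23/468 = 3/23
P(Y=4 | obs) = 2/117 / 23/468 = 8/23

P(Y=2) = 12/23, P(Y=3) = 3/23, P(Y=4) = 8/23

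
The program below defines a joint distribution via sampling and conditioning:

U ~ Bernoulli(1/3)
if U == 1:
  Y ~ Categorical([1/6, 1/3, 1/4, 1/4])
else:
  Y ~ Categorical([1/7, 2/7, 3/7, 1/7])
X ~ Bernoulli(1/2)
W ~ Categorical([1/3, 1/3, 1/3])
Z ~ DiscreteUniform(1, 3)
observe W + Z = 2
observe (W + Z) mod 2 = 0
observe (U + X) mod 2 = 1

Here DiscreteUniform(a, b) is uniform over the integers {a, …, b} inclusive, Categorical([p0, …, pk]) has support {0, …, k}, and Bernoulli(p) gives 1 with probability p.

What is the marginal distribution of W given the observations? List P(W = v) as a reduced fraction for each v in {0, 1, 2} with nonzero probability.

Enumerate traces; 16 have nonzero weight after conditioning:
  (U=0, Y=0, X=1, W=0, Z=2) weight 1/189
  (U=0, Y=0, X=1, W=1, Z=1) weight 1/189
  (U=0, Y=1, X=1, W=0, Z=2) weight 2/189
  (U=0, Y=1, X=1, W=1, Z=1) weight 2/189
  (U=0, Y=2, X=1, W=0, Z=2) weight 1/63
  (U=0, Y=2, X=1, W=1, Z=1) weight 1/63
  (U=0, Y=3, X=1, W=0, Z=2) weight 1/189
  (U=0, Y=3, X=1, W=1, Z=1) weight 1/189
  … 8 more
Group by W:
  weight(W=0) = 1/18
  weight(W=1) = 1/18
Total weight = 1/18 + 1/18 = 1/9
P(W=0 | obs) = 1/18 / 1/9 = 1/2
P(W=1 | obs) = 1/18 / 1/9 = 1/2

P(W=0) = 1/2, P(W=1) = 1/2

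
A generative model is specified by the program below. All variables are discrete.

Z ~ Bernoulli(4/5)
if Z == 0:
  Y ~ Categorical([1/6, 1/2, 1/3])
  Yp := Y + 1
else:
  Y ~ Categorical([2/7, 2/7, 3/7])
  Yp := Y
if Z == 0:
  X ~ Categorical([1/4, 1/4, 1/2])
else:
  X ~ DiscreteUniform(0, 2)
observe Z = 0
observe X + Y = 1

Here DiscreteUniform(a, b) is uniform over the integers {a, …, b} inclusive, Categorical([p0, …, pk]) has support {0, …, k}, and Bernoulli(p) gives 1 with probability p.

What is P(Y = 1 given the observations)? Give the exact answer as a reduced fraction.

Enumerate traces; 2 have nonzero weight after conditioning:
  (Z=0, Y=0, X=1) weight 1/120
  (Z=0, Y=1, X=0) weight 1/40
Group by Y:
  weight(Y=0) = 1/120
  weight(Y=1) = 1/40
Total weight = 1/120 + 1/40 = 1/30
P(Y=0 | obs) = 1/120 / 1/30 = 1/4
P(Y=1 | obs) = 1/40 / 1/30 = 3/4

P(Y = 1 | obs) = 3/4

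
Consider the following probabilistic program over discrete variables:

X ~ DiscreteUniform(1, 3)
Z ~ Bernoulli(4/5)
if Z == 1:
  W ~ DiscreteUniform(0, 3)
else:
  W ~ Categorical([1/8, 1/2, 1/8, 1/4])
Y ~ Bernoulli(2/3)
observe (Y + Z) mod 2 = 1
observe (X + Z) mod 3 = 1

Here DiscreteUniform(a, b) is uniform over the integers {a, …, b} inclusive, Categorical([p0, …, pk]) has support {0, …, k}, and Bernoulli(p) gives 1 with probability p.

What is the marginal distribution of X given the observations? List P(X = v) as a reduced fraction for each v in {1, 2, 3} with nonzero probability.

P(X=1) = 1/3, P(X=3) = 2/3

Enumerate traces; 8 have nonzero weight after conditioning:
  (X=1, Z=0, W=0, Y=1) weight 1/180
  (X=1, Z=0, W=1, Y=1) weight 1/45
  (X=1, Z=0, W=2, Y=1) weight 1/180
  (X=1, Z=0, W=3, Y=1) weight 1/90
  (X=3, Z=1, W=0, Y=0) weight 1/45
  (X=3, Z=1, W=1, Y=0) weight 1/45
  (X=3, Z=1, W=2, Y=0) weight 1/45
  (X=3, Z=1, W=3, Y=0) weight 1/45
Group by X:
  weight(X=1) = 2/45
  weight(X=3) = 4/45
Total weight = 2/45 + 4/45 = 2/15
P(X=1 | obs) = 2/45 / 2/15 = 1/3
P(X=3 | obs) = 4/45 / 2/15 = 2/3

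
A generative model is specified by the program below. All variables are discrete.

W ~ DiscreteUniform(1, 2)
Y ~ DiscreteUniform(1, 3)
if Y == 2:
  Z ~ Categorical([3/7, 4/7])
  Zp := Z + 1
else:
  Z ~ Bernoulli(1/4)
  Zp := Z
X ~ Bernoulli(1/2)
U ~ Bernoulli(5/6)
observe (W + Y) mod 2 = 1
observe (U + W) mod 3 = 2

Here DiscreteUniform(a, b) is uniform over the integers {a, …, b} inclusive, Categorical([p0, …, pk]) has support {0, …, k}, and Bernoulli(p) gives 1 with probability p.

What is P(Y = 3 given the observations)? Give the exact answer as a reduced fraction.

P(Y = 3 | obs) = 1/7

Enumerate traces; 12 have nonzero weight after conditioning:
  (W=1, Y=2, Z=0, X=0, U=1) weight 5/168
  (W=1, Y=2, Z=0, X=1, U=1) weight 5/168
  (W=1, Y=2, Z=1, X=0, U=1) weight 5/126
  (W=1, Y=2, Z=1, X=1, U=1) weight 5/126
  (W=2, Y=1, Z=0, X=0, U=0) weight 1/96
  (W=2, Y=1, Z=0, X=1, U=0) weight 1/96
  (W=2, Y=1, Z=1, X=0, U=0) weight 1/288
  (W=2, Y=1, Z=1, X=1, U=0) weight 1/288
  (W=2, Y=3, Z=0, X=0, U=0) weight 1/96
  … 3 more
Group by Y:
  weight(Y=1) = 1/36
  weight(Y=2) = 5/36
  weight(Y=3) = 1/36
Total weight = 1/36 + 5/36 + 1/36 = 7/36
P(Y=1 | obs) = 1/36 / 7/36 = 1/7
P(Y=2 | obs) = 5/36 / 7/36 = 5/7
P(Y=3 | obs) = 1/36 / 7/36 = 1/7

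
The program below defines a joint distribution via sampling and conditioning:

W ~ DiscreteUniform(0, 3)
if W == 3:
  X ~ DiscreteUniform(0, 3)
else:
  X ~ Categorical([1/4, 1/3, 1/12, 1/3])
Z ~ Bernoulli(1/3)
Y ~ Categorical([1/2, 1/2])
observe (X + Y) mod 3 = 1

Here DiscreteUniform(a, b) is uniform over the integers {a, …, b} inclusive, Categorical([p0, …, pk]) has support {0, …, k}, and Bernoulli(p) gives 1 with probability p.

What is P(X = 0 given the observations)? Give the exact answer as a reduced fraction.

P(X = 0 | obs) = 2/7

Enumerate traces; 24 have nonzero weight after conditioning:
  (W=0, X=0, Z=0, Y=1) weight 1/48
  (W=0, X=0, Z=1, Y=1) weight 1/96
  (W=0, X=1, Z=0, Y=0) weight 1/36
  (W=0, X=1, Z=1, Y=0) weight 1/72
  (W=0, X=3, Z=0, Y=1) weight 1/36
  (W=0, X=3, Z=1, Y=1) weight 1/72
  (W=1, X=0, Z=0, Y=1) weight 1/48
  (W=1, X=0, Z=1, Y=1) weight 1/96
  … 16 more
Group by X:
  weight(X=0) = 1/8
  weight(X=1) = 5/32
  weight(X=3) = 5/32
Total weight = 1/8 + 5/32 + 5/32 = 7/16
P(X=0 | obs) = 1/8 / 7/16 = 2/7
P(X=1 | obs) = 5/32 / 7/16 = 5/14
P(X=3 | obs) = 5/32 / 7/16 = 5/14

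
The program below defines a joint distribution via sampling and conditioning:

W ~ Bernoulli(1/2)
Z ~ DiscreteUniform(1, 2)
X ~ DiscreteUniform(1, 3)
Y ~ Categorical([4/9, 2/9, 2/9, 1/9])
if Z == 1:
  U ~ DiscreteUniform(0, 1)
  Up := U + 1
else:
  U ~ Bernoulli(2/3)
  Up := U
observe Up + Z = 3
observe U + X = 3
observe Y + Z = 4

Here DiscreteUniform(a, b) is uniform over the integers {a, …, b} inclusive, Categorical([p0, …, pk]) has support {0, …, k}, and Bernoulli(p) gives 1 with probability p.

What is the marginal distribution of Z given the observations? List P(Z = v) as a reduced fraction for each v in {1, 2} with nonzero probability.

P(Z=1) = 3/11, P(Z=2) = 8/11

Enumerate traces; 4 have nonzero weight after conditioning:
  (W=0, Z=1, X=2, Y=3, U=1) weight 1/216
  (W=0, Z=2, X=2, Y=2, U=1) weight 1/81
  (W=1, Z=1, X=2, Y=3, U=1) weight 1/216
  (W=1, Z=2, X=2, Y=2, U=1) weight 1/81
Group by Z:
  weight(Z=1) = 1/108
  weight(Z=2) = 2/81
Total weight = 1/108 + 2/81 = 11/324
P(Z=1 | obs) = 1/108 / 11/324 = 3/11
P(Z=2 | obs) = 2/81 / 11/324 = 8/11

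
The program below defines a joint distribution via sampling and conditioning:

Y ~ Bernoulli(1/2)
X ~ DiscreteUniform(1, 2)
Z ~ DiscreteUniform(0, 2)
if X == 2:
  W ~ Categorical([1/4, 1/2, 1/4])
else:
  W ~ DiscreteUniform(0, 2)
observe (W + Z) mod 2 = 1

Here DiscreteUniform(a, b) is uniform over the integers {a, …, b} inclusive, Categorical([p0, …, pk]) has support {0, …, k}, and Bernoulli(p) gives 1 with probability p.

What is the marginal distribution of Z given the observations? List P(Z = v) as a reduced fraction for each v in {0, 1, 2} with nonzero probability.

P(Z=0) = 5/17, P(Z=1) = 7/17, P(Z=2) = 5/17

Enumerate traces; 16 have nonzero weight after conditioning:
  (Y=0, X=1, Z=0, W=1) weight 1/36
  (Y=0, X=1, Z=1, W=0) weight 1/36
  (Y=0, X=1, Z=1, W=2) weight 1/36
  (Y=0, X=1, Z=2, W=1) weight 1/36
  (Y=0, X=2, Z=0, W=1) weight 1/24
  (Y=0, X=2, Z=1, W=0) weight 1/48
  (Y=0, X=2, Z=1, W=2) weight 1/48
  (Y=0, X=2, Z=2, W=1) weight 1/24
  … 8 more
Group by Z:
  weight(Z=0) = 5/36
  weight(Z=1) = 7/36
  weight(Z=2) = 5/36
Total weight = 5/36 + 7/36 + 5/36 = 17/36
P(Z=0 | obs) = 5/36 / 17/36 = 5/17
P(Z=1 | obs) = 7/36 / 17/36 = 7/17
P(Z=2 | obs) = 5/36 / 17/36 = 5/17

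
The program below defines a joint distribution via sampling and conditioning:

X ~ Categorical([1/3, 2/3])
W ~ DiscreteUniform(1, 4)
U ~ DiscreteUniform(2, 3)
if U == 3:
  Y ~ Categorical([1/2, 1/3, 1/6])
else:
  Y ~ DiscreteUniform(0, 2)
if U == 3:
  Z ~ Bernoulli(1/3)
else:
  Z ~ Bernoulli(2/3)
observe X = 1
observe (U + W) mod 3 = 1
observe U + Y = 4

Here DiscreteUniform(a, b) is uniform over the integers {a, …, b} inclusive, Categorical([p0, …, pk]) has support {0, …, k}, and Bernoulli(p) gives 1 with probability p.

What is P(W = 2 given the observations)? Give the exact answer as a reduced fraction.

Enumerate traces; 6 have nonzero weight after conditioning:
  (X=1, W=1, U=3, Y=1, Z=0) weight 1/54
  (X=1, W=1, U=3, Y=1, Z=1) weight 1/108
  (X=1, W=2, U=2, Y=2, Z=0) weight 1/108
  (X=1, W=2, U=2, Y=2, Z=1) weight 1/54
  (X=1, W=4, U=3, Y=1, Z=0) weight 1/54
  (X=1, W=4, U=3, Y=1, Z=1) weight 1/108
Group by W:
  weight(W=1) = 1/36
  weight(W=2) = 1/36
  weight(W=4) = 1/36
Total weight = 1/36 + 1/36 + 1/36 = 1/12
P(W=1 | obs) = 1/36 / 1/12 = 1/3
P(W=2 | obs) = 1/36 / 1/12 = 1/3
P(W=4 | obs) = 1/36 / 1/12 = 1/3

P(W = 2 | obs) = 1/3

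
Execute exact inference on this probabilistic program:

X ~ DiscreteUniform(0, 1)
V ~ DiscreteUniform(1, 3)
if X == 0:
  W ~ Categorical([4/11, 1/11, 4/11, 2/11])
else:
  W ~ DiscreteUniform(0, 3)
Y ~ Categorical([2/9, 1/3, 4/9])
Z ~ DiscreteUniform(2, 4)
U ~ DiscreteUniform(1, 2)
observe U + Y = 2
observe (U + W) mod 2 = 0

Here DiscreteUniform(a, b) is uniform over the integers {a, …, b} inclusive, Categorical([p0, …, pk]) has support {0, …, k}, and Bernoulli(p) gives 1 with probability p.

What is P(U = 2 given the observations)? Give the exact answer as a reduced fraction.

Enumerate traces; 72 have nonzero weight after conditioning:
  (X=0, V=1, W=0, Y=0, Z=2, U=2) weight 2/891
  (X=0, V=1, W=0, Y=0, Z=3, U=2) weight 2/891
  (X=0, V=1, W=0, Y=0, Z=4, U=2) weight 2/891
  (X=0, V=1, W=1, Y=1, Z=2, U=1) weight 1/1188
  (X=0, V=1, W=1, Y=1, Z=3, U=1) weight 1/1188
  (X=0, V=1, W=1, Y=1, Z=4, U=1) weight 1/1188
  (X=0, V=1, W=2, Y=0, Z=2, U=2) weight 2/891
  (X=0, V=1, W=2, Y=0, Z=3, U=2) weight 2/891
  … 64 more
Group by U:
  weight(U=1) = 17/264
  weight(U=2) = 3/44
Total weight = 17/264 + 3/44 = 35/264
P(U=1 | obs) = 17/264 / 35/264 = 17/35
P(U=2 | obs) = 3/44 / 35/264 = 18/35

P(U = 2 | obs) = 18/35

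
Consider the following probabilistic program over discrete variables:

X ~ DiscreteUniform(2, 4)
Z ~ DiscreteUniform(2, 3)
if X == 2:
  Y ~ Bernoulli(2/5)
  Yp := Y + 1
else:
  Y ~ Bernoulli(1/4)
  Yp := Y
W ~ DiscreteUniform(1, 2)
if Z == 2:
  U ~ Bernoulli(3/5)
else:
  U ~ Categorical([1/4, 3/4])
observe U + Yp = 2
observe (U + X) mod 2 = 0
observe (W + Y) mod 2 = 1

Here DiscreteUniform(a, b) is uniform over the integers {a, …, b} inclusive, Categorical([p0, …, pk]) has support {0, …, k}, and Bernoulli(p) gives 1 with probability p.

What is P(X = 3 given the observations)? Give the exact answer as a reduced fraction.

P(X = 3 | obs) = 135/239

Enumerate traces; 4 have nonzero weight after conditioning:
  (X=2, Z=2, Y=1, W=2, U=0) weight 1/75
  (X=2, Z=3, Y=1, W=2, U=0) weight 1/120
  (X=3, Z=2, Y=1, W=2, U=1) weight 1/80
  (X=3, Z=3, Y=1, W=2, U=1) weight 1/64
Group by X:
  weight(X=2) = 13/600
  weight(X=3) = 9/320
Total weight = 13/600 + 9/320 = 239/4800
P(X=2 | obs) = 13/600 / 239/4800 = 104/239
P(X=3 | obs) = 9/320 / 239/4800 = 135/239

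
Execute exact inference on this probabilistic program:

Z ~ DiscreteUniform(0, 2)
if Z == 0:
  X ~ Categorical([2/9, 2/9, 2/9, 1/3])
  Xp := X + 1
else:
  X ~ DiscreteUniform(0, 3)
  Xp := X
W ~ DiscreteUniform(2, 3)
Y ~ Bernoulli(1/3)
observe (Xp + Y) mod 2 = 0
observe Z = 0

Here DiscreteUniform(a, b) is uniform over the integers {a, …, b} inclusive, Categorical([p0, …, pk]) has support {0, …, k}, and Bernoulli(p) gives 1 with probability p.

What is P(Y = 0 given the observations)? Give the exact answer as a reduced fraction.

P(Y = 0 | obs) = 5/7

Enumerate traces; 8 have nonzero weight after conditioning:
  (Z=0, X=0, W=2, Y=1) weight 1/81
  (Z=0, X=0, W=3, Y=1) weight 1/81
  (Z=0, X=1, W=2, Y=0) weight 2/81
  (Z=0, X=1, W=3, Y=0) weight 2/81
  (Z=0, X=2, W=2, Y=1) weight 1/81
  (Z=0, X=2, W=3, Y=1) weight 1/81
  (Z=0, X=3, W=2, Y=0) weight 1/27
  (Z=0, X=3, W=3, Y=0) weight 1/27
Group by Y:
  weight(Y=0) = 10/81
  weight(Y=1) = 4/81
Total weight = 10/81 + 4/81 = 14/81
P(Y=0 | obs) = 10/81 / 14/81 = 5/7
P(Y=1 | obs) = 4/81 / 14/81 = 2/7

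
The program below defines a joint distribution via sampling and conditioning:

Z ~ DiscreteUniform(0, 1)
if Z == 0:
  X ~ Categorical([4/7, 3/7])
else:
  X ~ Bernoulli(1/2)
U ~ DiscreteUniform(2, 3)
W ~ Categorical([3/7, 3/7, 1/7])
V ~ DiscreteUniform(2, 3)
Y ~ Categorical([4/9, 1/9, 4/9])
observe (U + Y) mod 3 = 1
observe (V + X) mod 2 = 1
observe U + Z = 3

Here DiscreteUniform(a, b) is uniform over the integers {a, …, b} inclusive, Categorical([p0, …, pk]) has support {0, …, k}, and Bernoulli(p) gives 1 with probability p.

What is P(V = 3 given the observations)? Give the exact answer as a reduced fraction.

P(V = 3 | obs) = 18/35

Enumerate traces; 12 have nonzero weight after conditioning:
  (Z=0, X=0, U=3, W=0, V=3, Y=1) weight 1/294
  (Z=0, X=0, U=3, W=1, V=3, Y=1) weight 1/294
  (Z=0, X=0, U=3, W=2, V=3, Y=1) weight 1/882
  (Z=0, X=1, U=3, W=0, V=2, Y=1) weight 1/392
  (Z=0, X=1, U=3, W=1, V=2, Y=1) weight 1/392
  (Z=0, X=1, U=3, W=2, V=2, Y=1) weight 1/1176
  (Z=1, X=0, U=2, W=0, V=3, Y=2) weight 1/84
  (Z=1, X=0, U=2, W=1, V=3, Y=2) weight 1/84
  … 4 more
Group by V:
  weight(V=2) = 17/504
  weight(V=3) = 1/28
Total weight = 17/504 + 1/28 = 5/72
P(V=2 | obs) = 17/504 / 5/72 = 17/35
P(V=3 | obs) = 1/28 / 5/72 = 18/35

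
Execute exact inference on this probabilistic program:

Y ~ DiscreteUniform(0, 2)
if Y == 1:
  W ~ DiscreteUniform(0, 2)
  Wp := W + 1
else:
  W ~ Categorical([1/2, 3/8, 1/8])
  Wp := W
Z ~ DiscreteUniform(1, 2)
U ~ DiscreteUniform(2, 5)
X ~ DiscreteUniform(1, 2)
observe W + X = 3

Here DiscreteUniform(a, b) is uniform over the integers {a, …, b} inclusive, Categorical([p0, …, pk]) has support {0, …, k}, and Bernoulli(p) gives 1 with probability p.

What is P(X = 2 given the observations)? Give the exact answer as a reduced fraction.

P(X = 2 | obs) = 13/20

Enumerate traces; 48 have nonzero weight after conditioning:
  (Y=0, W=1, Z=1, U=2, X=2) weight 1/128
  (Y=0, W=1, Z=1, U=3, X=2) weight 1/128
  (Y=0, W=1, Z=1, U=4, X=2) weight 1/128
  (Y=0, W=1, Z=1, U=5, X=2) weight 1/128
  (Y=0, W=1, Z=2, U=2, X=2) weight 1/128
  (Y=0, W=1, Z=2, U=3, X=2) weight 1/128
  (Y=0, W=1, Z=2, U=4, X=2) weight 1/128
  (Y=0, W=1, Z=2, U=5, X=2) weight 1/128
  (Y=0, W=2, Z=1, U=2, X=1) weight 1/384
  … 39 more
Group by X:
  weight(X=1) = 7/72
  weight(X=2) = 13/72
Total weight = 7/72 + 13/72 = 5/18
P(X=1 | obs) = 7/72 / 5/18 = 7/20
P(X=2 | obs) = 13/72 / 5/18 = 13/20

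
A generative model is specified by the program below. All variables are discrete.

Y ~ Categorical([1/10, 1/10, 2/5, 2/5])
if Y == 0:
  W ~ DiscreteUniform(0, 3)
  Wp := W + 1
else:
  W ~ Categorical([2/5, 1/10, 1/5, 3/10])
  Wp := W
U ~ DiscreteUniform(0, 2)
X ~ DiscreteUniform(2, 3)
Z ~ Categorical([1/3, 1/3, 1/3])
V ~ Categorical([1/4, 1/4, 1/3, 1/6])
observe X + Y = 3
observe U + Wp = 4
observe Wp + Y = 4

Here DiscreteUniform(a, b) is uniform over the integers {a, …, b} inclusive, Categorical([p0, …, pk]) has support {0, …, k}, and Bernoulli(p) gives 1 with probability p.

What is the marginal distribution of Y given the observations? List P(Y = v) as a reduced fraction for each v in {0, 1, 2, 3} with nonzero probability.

P(Y=0) = 5/11, P(Y=1) = 6/11

Enumerate traces; 24 have nonzero weight after conditioning:
  (Y=0, W=3, U=0, X=3, Z=0, V=0) weight 1/2880
  (Y=0, W=3, U=0, X=3, Z=0, V=1) weight 1/2880
  (Y=0, W=3, U=0, X=3, Z=0, V=2) weight 1/2160
  (Y=0, W=3, U=0, X=3, Z=0, V=3) weight 1/4320
  (Y=0, W=3, U=0, X=3, Z=1, V=0) weight 1/2880
  (Y=0, W=3, U=0, X=3, Z=1, V=1) weight 1/2880
  (Y=0, W=3, U=0, X=3, Z=1, V=2) weight 1/2160
  (Y=0, W=3, U=0, X=3, Z=1, V=3) weight 1/4320
  (Y=1, W=3, U=1, X=2, Z=0, V=0) weight 1/2400
  … 15 more
Group by Y:
  weight(Y=0) = 1/240
  weight(Y=1) = 1/200
Total weight = 1/240 + 1/200 = 11/1200
P(Y=0 | obs) = 1/240 / 11/1200 = 5/11
P(Y=1 | obs) = 1/200 / 11/1200 = 6/11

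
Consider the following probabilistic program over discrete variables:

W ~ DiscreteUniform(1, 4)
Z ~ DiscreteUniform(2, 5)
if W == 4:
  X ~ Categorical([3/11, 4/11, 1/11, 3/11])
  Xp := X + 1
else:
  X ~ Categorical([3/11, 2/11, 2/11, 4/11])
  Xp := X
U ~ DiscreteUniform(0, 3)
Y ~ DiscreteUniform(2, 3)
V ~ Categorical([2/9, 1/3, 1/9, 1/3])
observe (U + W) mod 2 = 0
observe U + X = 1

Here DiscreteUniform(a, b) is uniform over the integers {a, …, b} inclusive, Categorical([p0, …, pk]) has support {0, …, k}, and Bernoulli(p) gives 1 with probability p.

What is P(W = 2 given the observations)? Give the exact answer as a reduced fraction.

Enumerate traces; 128 have nonzero weight after conditioning:
  (W=1, Z=2, X=0, U=1, Y=2, V=0) weight 1/2112
  (W=1, Z=2, X=0, U=1, Y=2, V=1) weight 1/1408
  (W=1, Z=2, X=0, U=1, Y=2, V=2) weight 1/4224
  (W=1, Z=2, X=0, U=1, Y=2, V=3) weight 1/1408
  (W=1, Z=2, X=0, U=1, Y=3, V=0) weight 1/2112
  (W=1, Z=2, X=0, U=1, Y=3, V=1) weight 1/1408
  (W=1, Z=2, X=0, U=1, Y=3, V=2) weight 1/4224
  (W=1, Z=2, X=0, U=1, Y=3, V=3) weight 1/1408
  (W=2, Z=2, X=1, U=0, Y=2, V=0) weight 1/3168
  (W=3, Z=2, X=0, U=1, Y=2, V=0) weight 1/2112
  … 118 more
Group by W:
  weight(W=1) = 3/176
  weight(W=2) = 1/88
  weight(W=3) = 3/176
  weight(W=4) = 1/44
Total weight = 3/176 + 1/88 + 3/176 + 1/44 = 3/44
P(W=1 | obs) = 3/176 / 3/44 = 1/4
P(W=2 | obs) = 1/88 / 3/44 = 1/6
P(W=3 | obs) = 3/176 / 3/44 = 1/4
P(W=4 | obs) = 1/44 / 3/44 = 1/3

P(W = 2 | obs) = 1/6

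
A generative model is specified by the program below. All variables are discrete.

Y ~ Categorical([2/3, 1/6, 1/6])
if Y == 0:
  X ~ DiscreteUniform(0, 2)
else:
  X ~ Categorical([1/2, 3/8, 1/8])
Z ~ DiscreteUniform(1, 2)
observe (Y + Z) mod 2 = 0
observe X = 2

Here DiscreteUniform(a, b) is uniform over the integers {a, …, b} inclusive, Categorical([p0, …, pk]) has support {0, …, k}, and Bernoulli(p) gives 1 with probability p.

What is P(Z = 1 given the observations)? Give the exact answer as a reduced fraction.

P(Z = 1 | obs) = 3/38

Enumerate traces; 3 have nonzero weight after conditioning:
  (Y=0, X=2, Z=2) weight 1/9
  (Y=1, X=2, Z=1) weight 1/96
  (Y=2, X=2, Z=2) weight 1/96
Group by Z:
  weight(Z=1) = 1/96
  weight(Z=2) = 35/288
Total weight = 1/96 + 35/288 = 19/144
P(Z=1 | obs) = 1/96 / 19/144 = 3/38
P(Z=2 | obs) = 35/288 / 19/144 = 35/38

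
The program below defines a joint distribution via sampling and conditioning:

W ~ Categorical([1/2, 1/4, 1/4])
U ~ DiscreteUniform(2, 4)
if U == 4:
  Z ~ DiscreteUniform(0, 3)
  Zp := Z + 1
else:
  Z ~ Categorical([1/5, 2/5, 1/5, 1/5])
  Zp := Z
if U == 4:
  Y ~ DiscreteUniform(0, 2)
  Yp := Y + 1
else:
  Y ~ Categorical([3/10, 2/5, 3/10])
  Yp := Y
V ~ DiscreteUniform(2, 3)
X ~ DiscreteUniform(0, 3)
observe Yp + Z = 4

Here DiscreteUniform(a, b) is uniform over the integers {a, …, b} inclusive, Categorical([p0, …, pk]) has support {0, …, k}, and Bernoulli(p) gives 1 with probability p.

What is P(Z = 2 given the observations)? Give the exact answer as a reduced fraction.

P(Z = 2 | obs) = 61/159

Enumerate traces; 168 have nonzero weight after conditioning:
  (W=0, U=2, Z=2, Y=2, V=2, X=0) weight 1/800
  (W=0, U=2, Z=2, Y=2, V=2, X=1) weight 1/800
  (W=0, U=2, Z=2, Y=2, V=2, X=2) weight 1/800
  (W=0, U=2, Z=2, Y=2, V=2, X=3) weight 1/800
  (W=0, U=2, Z=2, Y=2, V=3, X=0) weight 1/800
  (W=0, U=2, Z=2, Y=2, V=3, X=1) weight 1/800
  (W=0, U=2, Z=2, Y=2, V=3, X=2) weight 1/800
  (W=0, U=2, Z=2, Y=2, V=3, X=3) weight 1/800
  (W=0, U=2, Z=3, Y=1, V=2, X=0) weight 1/600
  (W=0, U=4, Z=1, Y=2, V=2, X=0) weight 1/576
  … 158 more
Group by Z:
  weight(Z=1) = 1/36
  weight(Z=2) = 61/900
  weight(Z=3) = 73/900
Total weight = 1/36 + 61/900 + 73/900 = 53/300
P(Z=1 | obs) = 1/36 / 53/300 = 25/159
P(Z=2 | obs) = 61/900 / 53/300 = 61/159
P(Z=3 | obs) = 73/900 / 53/300 = 73/159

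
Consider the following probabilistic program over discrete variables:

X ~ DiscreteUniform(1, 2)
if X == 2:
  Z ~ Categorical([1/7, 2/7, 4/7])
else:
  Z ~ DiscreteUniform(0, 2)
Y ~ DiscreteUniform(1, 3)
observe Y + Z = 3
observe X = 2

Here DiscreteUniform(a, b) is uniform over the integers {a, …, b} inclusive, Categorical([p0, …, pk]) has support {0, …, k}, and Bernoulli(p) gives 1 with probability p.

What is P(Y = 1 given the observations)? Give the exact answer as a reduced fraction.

Enumerate traces; 3 have nonzero weight after conditioning:
  (X=2, Z=0, Y=3) weight 1/42
  (X=2, Z=1, Y=2) weight 1/21
  (X=2, Z=2, Y=1) weight 2/21
Group by Y:
  weight(Y=1) = 2/21
  weight(Y=2) = 1/21
  weight(Y=3) = 1/42
Total weight = 2/21 + 1/21 + 1/42 = 1/6
P(Y=1 | obs) = 2/21 / 1/6 = 4/7
P(Y=2 | obs) = 1/21 / 1/6 = 2/7
P(Y=3 | obs) = 1/42 / 1/6 = 1/7

P(Y = 1 | obs) = 4/7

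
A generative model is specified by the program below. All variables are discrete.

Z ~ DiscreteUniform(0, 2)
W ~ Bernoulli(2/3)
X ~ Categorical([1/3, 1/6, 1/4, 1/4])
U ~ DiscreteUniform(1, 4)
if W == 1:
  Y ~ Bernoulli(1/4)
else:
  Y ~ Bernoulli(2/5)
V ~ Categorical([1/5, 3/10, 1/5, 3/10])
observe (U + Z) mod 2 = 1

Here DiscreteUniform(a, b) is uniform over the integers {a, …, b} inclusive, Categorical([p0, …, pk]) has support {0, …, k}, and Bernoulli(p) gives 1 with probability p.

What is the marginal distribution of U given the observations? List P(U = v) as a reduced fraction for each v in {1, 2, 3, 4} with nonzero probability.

P(U=1) = 1/3, P(U=2) = 1/6, P(U=3) = 1/3, P(U=4) = 1/6

Enumerate traces; 384 have nonzero weight after conditioning:
  (Z=0, W=0, X=0, U=1, Y=0, V=0) weight 1/900
  (Z=0, W=0, X=0, U=1, Y=0, V=1) weight 1/600
  (Z=0, W=0, X=0, U=1, Y=0, V=2) weight 1/900
  (Z=0, W=0, X=0, U=1, Y=0, V=3) weight 1/600
  (Z=0, W=0, X=0, U=1, Y=1, V=0) weight 1/1350
  (Z=0, W=0, X=0, U=1, Y=1, V=1) weight 1/900
  (Z=0, W=0, X=0, U=1, Y=1, V=2) weight 1/1350
  (Z=0, W=0, X=0, U=1, Y=1, V=3) weight 1/900
  (Z=0, W=0, X=0, U=3, Y=0, V=0) weight 1/900
  (Z=1, W=0, X=0, U=2, Y=0, V=0) weight 1/900
  … 374 more
Group by U:
  weight(U=1) = 1/6
  weight(U=2) = 1/12
  weight(U=3) = 1/6
  weight(U=4) = 1/12
Total weight = 1/6 + 1/12 + 1/6 + 1/12 = 1/2
P(U=1 | obs) = 1/6 / 1/2 = 1/3
P(U=2 | obs) = 1/12 / 1/2 = 1/6
P(U=3 | obs) = 1/6 / 1/2 = 1/3
P(U=4 | obs) = 1/12 / 1/2 = 1/6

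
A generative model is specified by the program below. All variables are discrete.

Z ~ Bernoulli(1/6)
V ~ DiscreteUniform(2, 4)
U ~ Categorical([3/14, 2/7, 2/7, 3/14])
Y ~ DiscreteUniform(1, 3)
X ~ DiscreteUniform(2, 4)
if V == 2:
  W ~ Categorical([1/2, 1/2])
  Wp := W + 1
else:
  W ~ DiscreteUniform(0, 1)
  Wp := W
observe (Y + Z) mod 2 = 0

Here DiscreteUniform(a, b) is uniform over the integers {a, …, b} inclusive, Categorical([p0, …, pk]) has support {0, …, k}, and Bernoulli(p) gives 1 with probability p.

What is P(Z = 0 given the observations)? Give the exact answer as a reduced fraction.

Enumerate traces; 216 have nonzero weight after conditioning:
  (Z=0, V=2, U=0, Y=2, X=2, W=0) weight 5/1512
  (Z=0, V=2, U=0, Y=2, X=2, W=1) weight 5/1512
  (Z=0, V=2, U=0, Y=2, X=3, W=0) weight 5/1512
  (Z=0, V=2, U=0, Y=2, X=3, W=1) weight 5/1512
  (Z=0, V=2, U=0, Y=2, X=4, W=0) weight 5/1512
  (Z=0, V=2, U=0, Y=2, X=4, W=1) weight 5/1512
  (Z=0, V=2, U=1, Y=2, X=2, W=0) weight 5/1134
  (Z=0, V=2, U=1, Y=2, X=2, W=1) weight 5/1134
  (Z=1, V=2, U=0, Y=1, X=2, W=0) weight 1/1512
  … 207 more
Group by Z:
  weight(Z=0) = 5/18
  weight(Z=1) = 1/9
Total weight = 5/18 + 1/9 = 7/18
P(Z=0 | obs) = 5/18 / 7/18 = 5/7
P(Z=1 | obs) = 1/9 / 7/18 = 2/7

P(Z = 0 | obs) = 5/7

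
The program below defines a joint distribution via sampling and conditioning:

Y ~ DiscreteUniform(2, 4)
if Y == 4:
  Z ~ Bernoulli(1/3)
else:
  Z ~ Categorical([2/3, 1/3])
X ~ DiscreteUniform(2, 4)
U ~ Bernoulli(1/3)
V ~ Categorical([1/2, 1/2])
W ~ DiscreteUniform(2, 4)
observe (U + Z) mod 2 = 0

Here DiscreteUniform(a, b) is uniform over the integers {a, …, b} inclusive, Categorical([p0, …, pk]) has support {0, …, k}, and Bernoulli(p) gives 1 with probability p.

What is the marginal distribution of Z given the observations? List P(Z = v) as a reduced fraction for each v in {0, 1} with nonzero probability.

Enumerate traces; 108 have nonzero weight after conditioning:
  (Y=2, Z=0, X=2, U=0, V=0, W=2) weight 2/243
  (Y=2, Z=0, X=2, U=0, V=0, W=3) weight 2/243
  (Y=2, Z=0, X=2, U=0, V=0, W=4) weight 2/243
  (Y=2, Z=0, X=2, U=0, V=1, W=2) weight 2/243
  (Y=2, Z=0, X=2, U=0, V=1, W=3) weight 2/243
  (Y=2, Z=0, X=2, U=0, V=1, W=4) weight 2/243
  (Y=2, Z=0, X=3, U=0, V=0, W=2) weight 2/243
  (Y=2, Z=0, X=3, U=0, V=0, W=3) weight 2/243
  (Y=2, Z=1, X=2, U=1, V=0, W=2) weight 1/486
  … 99 more
Group by Z:
  weight(Z=0) = 4/9
  weight(Z=1) = 1/9
Total weight = 4/9 + 1/9 = 5/9
P(Z=0 | obs) = 4/9 / 5/9 = 4/5
P(Z=1 | obs) = 1/9 / 5/9 = 1/5

P(Z=0) = 4/5, P(Z=1) = 1/5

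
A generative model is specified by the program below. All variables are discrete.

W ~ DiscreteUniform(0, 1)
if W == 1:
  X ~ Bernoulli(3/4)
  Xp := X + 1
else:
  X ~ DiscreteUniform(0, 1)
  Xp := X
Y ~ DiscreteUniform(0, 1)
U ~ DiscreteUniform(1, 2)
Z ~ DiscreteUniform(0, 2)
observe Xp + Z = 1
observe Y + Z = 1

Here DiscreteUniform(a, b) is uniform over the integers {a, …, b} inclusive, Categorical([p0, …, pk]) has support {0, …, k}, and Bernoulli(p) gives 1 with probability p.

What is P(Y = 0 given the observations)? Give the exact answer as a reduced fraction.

P(Y = 0 | obs) = 2/5

Enumerate traces; 6 have nonzero weight after conditioning:
  (W=0, X=0, Y=0, U=1, Z=1) weight 1/48
  (W=0, X=0, Y=0, U=2, Z=1) weight 1/48
  (W=0, X=1, Y=1, U=1, Z=0) weight 1/48
  (W=0, X=1, Y=1, U=2, Z=0) weight 1/48
  (W=1, X=0, Y=1, U=1, Z=0) weight 1/96
  (W=1, X=0, Y=1, U=2, Z=0) weight 1/96
Group by Y:
  weight(Y=0) = 1/24
  weight(Y=1) = 1/16
Total weight = 1/24 + 1/16 = 5/48
P(Y=0 | obs) = 1/24 / 5/48 = 2/5
P(Y=1 | obs) = 1/16 / 5/48 = 3/5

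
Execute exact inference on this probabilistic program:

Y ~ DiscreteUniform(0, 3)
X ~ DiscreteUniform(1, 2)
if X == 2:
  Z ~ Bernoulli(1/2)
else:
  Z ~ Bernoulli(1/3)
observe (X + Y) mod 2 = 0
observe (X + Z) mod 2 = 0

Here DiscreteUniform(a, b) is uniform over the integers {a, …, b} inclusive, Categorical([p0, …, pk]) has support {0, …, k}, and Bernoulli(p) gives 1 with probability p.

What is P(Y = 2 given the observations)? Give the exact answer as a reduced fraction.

Enumerate traces; 4 have nonzero weight after conditioning:
  (Y=0, X=2, Z=0) weight 1/16
  (Y=1, X=1, Z=1) weight 1/24
  (Y=2, X=2, Z=0) weight 1/16
  (Y=3, X=1, Z=1) weight 1/24
Group by Y:
  weight(Y=0) = 1/16
  weight(Y=1) = 1/24
  weight(Y=2) = 1/16
  weight(Y=3) = 1/24
Total weight = 1/16 + 1/24 + 1/16 + 1/24 = 5/24
P(Y=0 | obs) = 1/16 / 5/24 = 3/10
P(Y=1 | obs) = 1/24 / 5/24 = 1/5
P(Y=2 | obs) = 1/16 / 5/24 = 3/10
P(Y=3 | obs) = 1/24 / 5/24 = 1/5

P(Y = 2 | obs) = 3/10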